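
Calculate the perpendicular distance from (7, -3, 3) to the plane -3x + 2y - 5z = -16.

distance = |a·x₀ + b·y₀ + c·z₀ - d| / √(a² + b² + c²)
  = |(-3)·7 + 2·(-3) + (-5)·3 - (-16)| / √((-3)² + 2² + (-5)²)
  = |-21 - 6 - 15 + 16| / √(9 + 4 + 25)
  = |-26| / √38
  = 26 / 6.164
  ≈ 4.218

4.218


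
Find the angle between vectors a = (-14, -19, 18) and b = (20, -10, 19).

a·b = (-14)·20 + (-19)·(-10) + 18·19 = -280 + 190 + 342 = 252
|a| = √((-14)² + (-19)² + 18²) = √881 ≈ 29.68
|b| = √(20² + (-10)² + 19²) = √861 ≈ 29.34
cos θ = (a·b)/(|a||b|) = 252/(29.68·29.34) ≈ 0.2893
θ = arccos(0.2893) ≈ 73.18°

73.18°


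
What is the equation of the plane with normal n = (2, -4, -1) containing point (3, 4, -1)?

The plane through P with normal n = (a, b, c) satisfies n·(r - P) = 0,
i.e. ax + by + cz = a·x₀ + b·y₀ + c·z₀.
d = 2·3 + (-4)·4 + (-1)·(-1)
  = 6 - 16 + 1
  = -9
Equation: 2x - 4y - z = -9

2x - 4y - z = -9


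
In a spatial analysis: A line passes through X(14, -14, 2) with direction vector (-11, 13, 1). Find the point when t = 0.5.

P(t) = X + t·d
  = (14 + (-11)·0.5, -14 + 13·0.5, 2 + 1·0.5)
  = (14 - 5.5, -14 + 6.5, 2 + 0.5)
  = (8.5, -7.5, 2.5)

(8.5, -7.5, 2.5)


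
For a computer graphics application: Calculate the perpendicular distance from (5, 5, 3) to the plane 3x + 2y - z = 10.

distance = |a·x₀ + b·y₀ + c·z₀ - d| / √(a² + b² + c²)
  = |3·5 + 2·5 + (-1)·3 - 10| / √(3² + 2² + (-1)²)
  = |15 + 10 - 3 - 10| / √(9 + 4 + 1)
  = |12| / √14
  = 12 / 3.742
  ≈ 3.207

3.207


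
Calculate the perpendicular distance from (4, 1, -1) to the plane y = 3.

distance = |a·x₀ + b·y₀ + c·z₀ - d| / √(a² + b² + c²)
  = |0·4 + 1·1 + 0·(-1) - 3| / √(0² + 1² + 0²)
  = |0 + 1 + 0 - 3| / √(0 + 1 + 0)
  = |-2| / √1
  = 2 / 1
  ≈ 2

2


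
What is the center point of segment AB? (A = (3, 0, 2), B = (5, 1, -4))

M = ((x₁+x₂)/2, (y₁+y₂)/2, (z₁+z₂)/2)
  = ((3 + 5)/2, (0 + 1)/2, (2 - 4)/2)
  = (8/2, 1/2, -2/2)
  = (4, 0.5, -1)

(4, 0.5, -1)


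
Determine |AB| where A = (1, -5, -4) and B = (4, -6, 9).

d = √[(x₂-x₁)² + (y₂-y₁)² + (z₂-z₁)²]
  = √[3² + (-1)² + 13²]
  = √[9 + 1 + 169]
  = √179
  ≈ 13.38

13.38


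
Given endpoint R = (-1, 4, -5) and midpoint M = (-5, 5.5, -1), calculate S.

S = 2M - R
  = (2·(-5) - (-1), 2·5.5 - 4, 2·(-1) - (-5))
  = (-10 + 1, 11 - 4, -2 + 5)
  = (-9, 7, 3)

(-9, 7, 3)


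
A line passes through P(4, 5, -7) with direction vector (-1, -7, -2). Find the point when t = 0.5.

P(t) = P + t·d
  = (4 + (-1)·0.5, 5 + (-7)·0.5, -7 + (-2)·0.5)
  = (4 - 0.5, 5 - 3.5, -7 - 1)
  = (3.5, 1.5, -8)

(3.5, 1.5, -8)


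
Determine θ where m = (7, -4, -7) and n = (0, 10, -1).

m·n = 7·0 + (-4)·10 + (-7)·(-1) = 0 - 40 + 7 = -33
|m| = √(7² + (-4)² + (-7)²) = √114 ≈ 10.68
|n| = √(0² + 10² + (-1)²) = √101 ≈ 10.05
cos θ = (m·n)/(|m||n|) = -33/(10.68·10.05) ≈ -0.3075
θ = arccos(-0.3075) ≈ 107.9°

107.9°


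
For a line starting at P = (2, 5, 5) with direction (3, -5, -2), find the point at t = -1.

P(t) = P + t·d
  = (2 + 3·(-1), 5 + (-5)·(-1), 5 + (-2)·(-1))
  = (2 - 3, 5 + 5, 5 + 2)
  = (-1, 10, 7)

(-1, 10, 7)


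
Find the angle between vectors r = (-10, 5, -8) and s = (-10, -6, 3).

r·s = (-10)·(-10) + 5·(-6) + (-8)·3 = 100 - 30 - 24 = 46
|r| = √((-10)² + 5² + (-8)²) = √189 ≈ 13.75
|s| = √((-10)² + (-6)² + 3²) = √145 ≈ 12.04
cos θ = (r·s)/(|r||s|) = 46/(13.75·12.04) ≈ 0.2779
θ = arccos(0.2779) ≈ 73.87°

73.87°


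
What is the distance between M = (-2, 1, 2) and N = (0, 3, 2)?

d = √[(x₂-x₁)² + (y₂-y₁)² + (z₂-z₁)²]
  = √[2² + 2² + 0²]
  = √[4 + 4 + 0]
  = √8
  ≈ 2.828

2.828


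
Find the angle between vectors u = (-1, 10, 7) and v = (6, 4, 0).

u·v = (-1)·6 + 10·4 + 7·0 = -6 + 40 + 0 = 34
|u| = √((-1)² + 10² + 7²) = √150 ≈ 12.25
|v| = √(6² + 4² + 0²) = √52 ≈ 7.211
cos θ = (u·v)/(|u||v|) = 34/(12.25·7.211) ≈ 0.385
θ = arccos(0.385) ≈ 67.36°

67.36°


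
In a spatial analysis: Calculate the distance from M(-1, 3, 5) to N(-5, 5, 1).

d = √[(x₂-x₁)² + (y₂-y₁)² + (z₂-z₁)²]
  = √[(-4)² + 2² + (-4)²]
  = √[16 + 4 + 16]
  = √36
  ≈ 6

6


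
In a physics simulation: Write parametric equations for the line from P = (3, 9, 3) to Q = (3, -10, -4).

Direction vector d = Q - P = (3 - 3, -10 - 9, -4 - 3) = (0, -19, -7)
Parametric form r = P + t·d:
x = 3, y = 9 - 19t, z = 3 - 7t

x = 3, y = 9 - 19t, z = 3 - 7t


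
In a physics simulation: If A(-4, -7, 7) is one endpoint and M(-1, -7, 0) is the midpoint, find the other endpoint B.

B = 2M - A
  = (2·(-1) - (-4), 2·(-7) - (-7), 2·0 - 7)
  = (-2 + 4, -14 + 7, 0 - 7)
  = (2, -7, -7)

(2, -7, -7)


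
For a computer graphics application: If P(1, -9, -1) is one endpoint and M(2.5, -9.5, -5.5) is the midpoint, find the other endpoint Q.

Q = 2M - P
  = (2·2.5 - 1, 2·(-9.5) - (-9), 2·(-5.5) - (-1))
  = (5 - 1, -19 + 9, -11 + 1)
  = (4, -10, -10)

(4, -10, -10)


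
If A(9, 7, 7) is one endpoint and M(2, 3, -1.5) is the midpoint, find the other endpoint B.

B = 2M - A
  = (2·2 - 9, 2·3 - 7, 2·(-1.5) - 7)
  = (4 - 9, 6 - 7, -3 - 7)
  = (-5, -1, -10)

(-5, -1, -10)


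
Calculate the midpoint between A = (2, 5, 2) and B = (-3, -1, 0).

M = ((x₁+x₂)/2, (y₁+y₂)/2, (z₁+z₂)/2)
  = ((2 - 3)/2, (5 - 1)/2, (2 + 0)/2)
  = (-1/2, 4/2, 2/2)
  = (-0.5, 2, 1)

(-0.5, 2, 1)


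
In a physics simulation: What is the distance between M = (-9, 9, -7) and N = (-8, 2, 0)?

d = √[(x₂-x₁)² + (y₂-y₁)² + (z₂-z₁)²]
  = √[1² + (-7)² + 7²]
  = √[1 + 49 + 49]
  = √99
  ≈ 9.95

9.95


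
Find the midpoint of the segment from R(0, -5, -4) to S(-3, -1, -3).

M = ((x₁+x₂)/2, (y₁+y₂)/2, (z₁+z₂)/2)
  = ((0 - 3)/2, (-5 - 1)/2, (-4 - 3)/2)
  = (-3/2, -6/2, -7/2)
  = (-1.5, -3, -3.5)

(-1.5, -3, -3.5)


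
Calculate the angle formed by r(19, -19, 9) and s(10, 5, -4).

r·s = 19·10 + (-19)·5 + 9·(-4) = 190 - 95 - 36 = 59
|r| = √(19² + (-19)² + 9²) = √803 ≈ 28.34
|s| = √(10² + 5² + (-4)²) = √141 ≈ 11.87
cos θ = (r·s)/(|r||s|) = 59/(28.34·11.87) ≈ 0.1753
θ = arccos(0.1753) ≈ 79.9°

79.9°


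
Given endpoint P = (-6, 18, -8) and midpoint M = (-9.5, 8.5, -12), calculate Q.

Q = 2M - P
  = (2·(-9.5) - (-6), 2·8.5 - 18, 2·(-12) - (-8))
  = (-19 + 6, 17 - 18, -24 + 8)
  = (-13, -1, -16)

(-13, -1, -16)


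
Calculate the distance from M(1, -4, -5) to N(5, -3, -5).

d = √[(x₂-x₁)² + (y₂-y₁)² + (z₂-z₁)²]
  = √[4² + 1² + 0²]
  = √[16 + 1 + 0]
  = √17
  ≈ 4.123

4.123


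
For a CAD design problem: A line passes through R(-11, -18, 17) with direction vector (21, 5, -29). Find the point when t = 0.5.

P(t) = R + t·d
  = (-11 + 21·0.5, -18 + 5·0.5, 17 + (-29)·0.5)
  = (-11 + 10.5, -18 + 2.5, 17 - 14.5)
  = (-0.5, -15.5, 2.5)

(-0.5, -15.5, 2.5)


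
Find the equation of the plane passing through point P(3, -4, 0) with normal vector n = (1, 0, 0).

The plane through P with normal n = (a, b, c) satisfies n·(r - P) = 0,
i.e. ax + by + cz = a·x₀ + b·y₀ + c·z₀.
d = 1·3 + 0·(-4) + 0·0
  = 3 + 0 + 0
  = 3
Equation: x = 3

x = 3


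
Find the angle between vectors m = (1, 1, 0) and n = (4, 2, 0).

m·n = 1·4 + 1·2 + 0·0 = 4 + 2 + 0 = 6
|m| = √(1² + 1² + 0²) = √2 ≈ 1.414
|n| = √(4² + 2² + 0²) = √20 ≈ 4.472
cos θ = (m·n)/(|m||n|) = 6/(1.414·4.472) ≈ 0.9487
θ = arccos(0.9487) ≈ 18.43°

18.43°


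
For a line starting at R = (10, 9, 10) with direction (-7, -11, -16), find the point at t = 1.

P(t) = R + t·d
  = (10 + (-7)·1, 9 + (-11)·1, 10 + (-16)·1)
  = (10 - 7, 9 - 11, 10 - 16)
  = (3, -2, -6)

(3, -2, -6)


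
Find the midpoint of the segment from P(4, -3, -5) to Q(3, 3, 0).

M = ((x₁+x₂)/2, (y₁+y₂)/2, (z₁+z₂)/2)
  = ((4 + 3)/2, (-3 + 3)/2, (-5 + 0)/2)
  = (7/2, 0/2, -5/2)
  = (3.5, 0, -2.5)

(3.5, 0, -2.5)


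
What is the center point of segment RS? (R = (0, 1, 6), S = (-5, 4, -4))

M = ((x₁+x₂)/2, (y₁+y₂)/2, (z₁+z₂)/2)
  = ((0 - 5)/2, (1 + 4)/2, (6 - 4)/2)
  = (-5/2, 5/2, 2/2)
  = (-2.5, 2.5, 1)

(-2.5, 2.5, 1)


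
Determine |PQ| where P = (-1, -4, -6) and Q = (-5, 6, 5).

d = √[(x₂-x₁)² + (y₂-y₁)² + (z₂-z₁)²]
  = √[(-4)² + 10² + 11²]
  = √[16 + 100 + 121]
  = √237
  ≈ 15.39

15.39


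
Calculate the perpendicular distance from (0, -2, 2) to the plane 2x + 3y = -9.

distance = |a·x₀ + b·y₀ + c·z₀ - d| / √(a² + b² + c²)
  = |2·0 + 3·(-2) + 0·2 - (-9)| / √(2² + 3² + 0²)
  = |0 - 6 + 0 + 9| / √(4 + 9 + 0)
  = |3| / √13
  = 3 / 3.606
  ≈ 0.8321

0.8321


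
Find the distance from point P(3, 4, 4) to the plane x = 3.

distance = |a·x₀ + b·y₀ + c·z₀ - d| / √(a² + b² + c²)
  = |1·3 + 0·4 + 0·4 - 3| / √(1² + 0² + 0²)
  = |3 + 0 + 0 - 3| / √(1 + 0 + 0)
  = |0| / √1
  = 0 / 1
  ≈ 0

0


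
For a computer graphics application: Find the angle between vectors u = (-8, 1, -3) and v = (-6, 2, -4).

u·v = (-8)·(-6) + 1·2 + (-3)·(-4) = 48 + 2 + 12 = 62
|u| = √((-8)² + 1² + (-3)²) = √74 ≈ 8.602
|v| = √((-6)² + 2² + (-4)²) = √56 ≈ 7.483
cos θ = (u·v)/(|u||v|) = 62/(8.602·7.483) ≈ 0.9631
θ = arccos(0.9631) ≈ 15.61°

15.61°


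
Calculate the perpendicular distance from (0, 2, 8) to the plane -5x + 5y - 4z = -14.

distance = |a·x₀ + b·y₀ + c·z₀ - d| / √(a² + b² + c²)
  = |(-5)·0 + 5·2 + (-4)·8 - (-14)| / √((-5)² + 5² + (-4)²)
  = |0 + 10 - 32 + 14| / √(25 + 25 + 16)
  = |-8| / √66
  = 8 / 8.124
  ≈ 0.9847

0.9847


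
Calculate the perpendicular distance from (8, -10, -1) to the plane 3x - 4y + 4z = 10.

distance = |a·x₀ + b·y₀ + c·z₀ - d| / √(a² + b² + c²)
  = |3·8 + (-4)·(-10) + 4·(-1) - 10| / √(3² + (-4)² + 4²)
  = |24 + 40 - 4 - 10| / √(9 + 16 + 16)
  = |50| / √41
  = 50 / 6.403
  ≈ 7.809

7.809


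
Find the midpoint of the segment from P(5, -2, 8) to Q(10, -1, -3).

M = ((x₁+x₂)/2, (y₁+y₂)/2, (z₁+z₂)/2)
  = ((5 + 10)/2, (-2 - 1)/2, (8 - 3)/2)
  = (15/2, -3/2, 5/2)
  = (7.5, -1.5, 2.5)

(7.5, -1.5, 2.5)


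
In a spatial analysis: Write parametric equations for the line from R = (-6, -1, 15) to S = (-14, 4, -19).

Direction vector d = S - R = (-14 + 6, 4 + 1, -19 - 15) = (-8, 5, -34)
Parametric form r = R + t·d:
x = -6 - 8t, y = -1 + 5t, z = 15 - 34t

x = -6 - 8t, y = -1 + 5t, z = 15 - 34t


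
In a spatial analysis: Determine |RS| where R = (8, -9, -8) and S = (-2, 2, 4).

d = √[(x₂-x₁)² + (y₂-y₁)² + (z₂-z₁)²]
  = √[(-10)² + 11² + 12²]
  = √[100 + 121 + 144]
  = √365
  ≈ 19.1

19.1


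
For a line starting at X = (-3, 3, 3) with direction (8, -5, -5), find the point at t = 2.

P(t) = X + t·d
  = (-3 + 8·2, 3 + (-5)·2, 3 + (-5)·2)
  = (-3 + 16, 3 - 10, 3 - 10)
  = (13, -7, -7)

(13, -7, -7)


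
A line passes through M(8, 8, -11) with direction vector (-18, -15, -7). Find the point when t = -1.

P(t) = M + t·d
  = (8 + (-18)·(-1), 8 + (-15)·(-1), -11 + (-7)·(-1))
  = (8 + 18, 8 + 15, -11 + 7)
  = (26, 23, -4)

(26, 23, -4)


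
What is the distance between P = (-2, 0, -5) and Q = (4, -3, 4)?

d = √[(x₂-x₁)² + (y₂-y₁)² + (z₂-z₁)²]
  = √[6² + (-3)² + 9²]
  = √[36 + 9 + 81]
  = √126
  ≈ 11.22

11.22


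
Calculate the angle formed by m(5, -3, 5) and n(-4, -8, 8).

m·n = 5·(-4) + (-3)·(-8) + 5·8 = -20 + 24 + 40 = 44
|m| = √(5² + (-3)² + 5²) = √59 ≈ 7.681
|n| = √((-4)² + (-8)² + 8²) = √144 ≈ 12
cos θ = (m·n)/(|m||n|) = 44/(7.681·12) ≈ 0.4774
θ = arccos(0.4774) ≈ 61.49°

61.49°


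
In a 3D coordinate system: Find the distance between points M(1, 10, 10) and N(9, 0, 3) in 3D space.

d = √[(x₂-x₁)² + (y₂-y₁)² + (z₂-z₁)²]
  = √[8² + (-10)² + (-7)²]
  = √[64 + 100 + 49]
  = √213
  ≈ 14.59

14.59


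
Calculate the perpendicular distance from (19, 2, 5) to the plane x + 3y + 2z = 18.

distance = |a·x₀ + b·y₀ + c·z₀ - d| / √(a² + b² + c²)
  = |1·19 + 3·2 + 2·5 - 18| / √(1² + 3² + 2²)
  = |19 + 6 + 10 - 18| / √(1 + 9 + 4)
  = |17| / √14
  = 17 / 3.742
  ≈ 4.543

4.543


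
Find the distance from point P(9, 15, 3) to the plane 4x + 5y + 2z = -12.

distance = |a·x₀ + b·y₀ + c·z₀ - d| / √(a² + b² + c²)
  = |4·9 + 5·15 + 2·3 - (-12)| / √(4² + 5² + 2²)
  = |36 + 75 + 6 + 12| / √(16 + 25 + 4)
  = |129| / √45
  = 129 / 6.708
  ≈ 19.23

19.23


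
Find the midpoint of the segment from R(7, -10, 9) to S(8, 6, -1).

M = ((x₁+x₂)/2, (y₁+y₂)/2, (z₁+z₂)/2)
  = ((7 + 8)/2, (-10 + 6)/2, (9 - 1)/2)
  = (15/2, -4/2, 8/2)
  = (7.5, -2, 4)

(7.5, -2, 4)


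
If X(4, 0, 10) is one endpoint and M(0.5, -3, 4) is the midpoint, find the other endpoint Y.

Y = 2M - X
  = (2·0.5 - 4, 2·(-3) - 0, 2·4 - 10)
  = (1 - 4, -6 + 0, 8 - 10)
  = (-3, -6, -2)

(-3, -6, -2)


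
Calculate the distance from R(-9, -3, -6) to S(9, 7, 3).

d = √[(x₂-x₁)² + (y₂-y₁)² + (z₂-z₁)²]
  = √[18² + 10² + 9²]
  = √[324 + 100 + 81]
  = √505
  ≈ 22.47

22.47


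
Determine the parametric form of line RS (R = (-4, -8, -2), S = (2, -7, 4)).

Direction vector d = S - R = (2 + 4, -7 + 8, 4 + 2) = (6, 1, 6)
Parametric form r = R + t·d:
x = -4 + 6t, y = -8 + t, z = -2 + 6t

x = -4 + 6t, y = -8 + t, z = -2 + 6t


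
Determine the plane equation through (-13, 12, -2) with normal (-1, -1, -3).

The plane through P with normal n = (a, b, c) satisfies n·(r - P) = 0,
i.e. ax + by + cz = a·x₀ + b·y₀ + c·z₀.
d = (-1)·(-13) + (-1)·12 + (-3)·(-2)
  = 13 - 12 + 6
  = 7
Equation: -x - y - 3z = 7

-x - y - 3z = 7


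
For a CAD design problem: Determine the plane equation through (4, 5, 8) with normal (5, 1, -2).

The plane through P with normal n = (a, b, c) satisfies n·(r - P) = 0,
i.e. ax + by + cz = a·x₀ + b·y₀ + c·z₀.
d = 5·4 + 1·5 + (-2)·8
  = 20 + 5 - 16
  = 9
Equation: 5x + y - 2z = 9

5x + y - 2z = 9


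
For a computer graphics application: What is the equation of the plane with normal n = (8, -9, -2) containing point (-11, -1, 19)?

The plane through P with normal n = (a, b, c) satisfies n·(r - P) = 0,
i.e. ax + by + cz = a·x₀ + b·y₀ + c·z₀.
d = 8·(-11) + (-9)·(-1) + (-2)·19
  = -88 + 9 - 38
  = -117
Equation: 8x - 9y - 2z = -117

8x - 9y - 2z = -117


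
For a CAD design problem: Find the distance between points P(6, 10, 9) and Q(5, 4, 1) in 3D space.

d = √[(x₂-x₁)² + (y₂-y₁)² + (z₂-z₁)²]
  = √[(-1)² + (-6)² + (-8)²]
  = √[1 + 36 + 64]
  = √101
  ≈ 10.05

10.05


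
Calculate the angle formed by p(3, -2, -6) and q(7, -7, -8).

p·q = 3·7 + (-2)·(-7) + (-6)·(-8) = 21 + 14 + 48 = 83
|p| = √(3² + (-2)² + (-6)²) = √49 ≈ 7
|q| = √(7² + (-7)² + (-8)²) = √162 ≈ 12.73
cos θ = (p·q)/(|p||q|) = 83/(7·12.73) ≈ 0.9316
θ = arccos(0.9316) ≈ 21.32°

21.32°


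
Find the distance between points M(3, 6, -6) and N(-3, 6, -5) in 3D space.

d = √[(x₂-x₁)² + (y₂-y₁)² + (z₂-z₁)²]
  = √[(-6)² + 0² + 1²]
  = √[36 + 0 + 1]
  = √37
  ≈ 6.083

6.083


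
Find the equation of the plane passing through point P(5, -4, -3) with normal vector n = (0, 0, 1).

The plane through P with normal n = (a, b, c) satisfies n·(r - P) = 0,
i.e. ax + by + cz = a·x₀ + b·y₀ + c·z₀.
d = 0·5 + 0·(-4) + 1·(-3)
  = 0 + 0 - 3
  = -3
Equation: z = -3

z = -3


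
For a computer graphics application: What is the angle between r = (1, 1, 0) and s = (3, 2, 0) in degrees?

r·s = 1·3 + 1·2 + 0·0 = 3 + 2 + 0 = 5
|r| = √(1² + 1² + 0²) = √2 ≈ 1.414
|s| = √(3² + 2² + 0²) = √13 ≈ 3.606
cos θ = (r·s)/(|r||s|) = 5/(1.414·3.606) ≈ 0.9806
θ = arccos(0.9806) ≈ 11.31°

11.31°


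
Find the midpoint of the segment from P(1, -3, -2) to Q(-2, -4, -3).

M = ((x₁+x₂)/2, (y₁+y₂)/2, (z₁+z₂)/2)
  = ((1 - 2)/2, (-3 - 4)/2, (-2 - 3)/2)
  = (-1/2, -7/2, -5/2)
  = (-0.5, -3.5, -2.5)

(-0.5, -3.5, -2.5)


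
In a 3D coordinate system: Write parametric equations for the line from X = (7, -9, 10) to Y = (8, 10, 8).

Direction vector d = Y - X = (8 - 7, 10 + 9, 8 - 10) = (1, 19, -2)
Parametric form r = X + t·d:
x = 7 + t, y = -9 + 19t, z = 10 - 2t

x = 7 + t, y = -9 + 19t, z = 10 - 2t


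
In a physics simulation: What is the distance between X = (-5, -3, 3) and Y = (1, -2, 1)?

d = √[(x₂-x₁)² + (y₂-y₁)² + (z₂-z₁)²]
  = √[6² + 1² + (-2)²]
  = √[36 + 1 + 4]
  = √41
  ≈ 6.403

6.403


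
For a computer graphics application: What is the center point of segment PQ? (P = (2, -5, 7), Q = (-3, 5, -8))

M = ((x₁+x₂)/2, (y₁+y₂)/2, (z₁+z₂)/2)
  = ((2 - 3)/2, (-5 + 5)/2, (7 - 8)/2)
  = (-1/2, 0/2, -1/2)
  = (-0.5, 0, -0.5)

(-0.5, 0, -0.5)


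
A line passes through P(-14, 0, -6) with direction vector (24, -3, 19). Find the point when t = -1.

P(t) = P + t·d
  = (-14 + 24·(-1), 0 + (-3)·(-1), -6 + 19·(-1))
  = (-14 - 24, 0 + 3, -6 - 19)
  = (-38, 3, -25)

(-38, 3, -25)


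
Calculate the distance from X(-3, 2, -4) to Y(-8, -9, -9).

d = √[(x₂-x₁)² + (y₂-y₁)² + (z₂-z₁)²]
  = √[(-5)² + (-11)² + (-5)²]
  = √[25 + 121 + 25]
  = √171
  ≈ 13.08

13.08


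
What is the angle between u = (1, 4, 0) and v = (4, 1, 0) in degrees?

u·v = 1·4 + 4·1 + 0·0 = 4 + 4 + 0 = 8
|u| = √(1² + 4² + 0²) = √17 ≈ 4.123
|v| = √(4² + 1² + 0²) = √17 ≈ 4.123
cos θ = (u·v)/(|u||v|) = 8/(4.123·4.123) ≈ 0.4706
θ = arccos(0.4706) ≈ 61.93°

61.93°


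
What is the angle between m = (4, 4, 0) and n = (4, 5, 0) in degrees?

m·n = 4·4 + 4·5 + 0·0 = 16 + 20 + 0 = 36
|m| = √(4² + 4² + 0²) = √32 ≈ 5.657
|n| = √(4² + 5² + 0²) = √41 ≈ 6.403
cos θ = (m·n)/(|m||n|) = 36/(5.657·6.403) ≈ 0.9939
θ = arccos(0.9939) ≈ 6.34°

6.34°


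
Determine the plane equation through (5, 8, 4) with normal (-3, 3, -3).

The plane through P with normal n = (a, b, c) satisfies n·(r - P) = 0,
i.e. ax + by + cz = a·x₀ + b·y₀ + c·z₀.
d = (-3)·5 + 3·8 + (-3)·4
  = -15 + 24 - 12
  = -3
Equation: -3x + 3y - 3z = -3

-3x + 3y - 3z = -3


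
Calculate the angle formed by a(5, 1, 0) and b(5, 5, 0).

a·b = 5·5 + 1·5 + 0·0 = 25 + 5 + 0 = 30
|a| = √(5² + 1² + 0²) = √26 ≈ 5.099
|b| = √(5² + 5² + 0²) = √50 ≈ 7.071
cos θ = (a·b)/(|a||b|) = 30/(5.099·7.071) ≈ 0.8321
θ = arccos(0.8321) ≈ 33.69°

33.69°


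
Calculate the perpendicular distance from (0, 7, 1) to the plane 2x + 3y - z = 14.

distance = |a·x₀ + b·y₀ + c·z₀ - d| / √(a² + b² + c²)
  = |2·0 + 3·7 + (-1)·1 - 14| / √(2² + 3² + (-1)²)
  = |0 + 21 - 1 - 14| / √(4 + 9 + 1)
  = |6| / √14
  = 6 / 3.742
  ≈ 1.604

1.604


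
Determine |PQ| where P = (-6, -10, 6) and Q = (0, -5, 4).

d = √[(x₂-x₁)² + (y₂-y₁)² + (z₂-z₁)²]
  = √[6² + 5² + (-2)²]
  = √[36 + 25 + 4]
  = √65
  ≈ 8.062

8.062


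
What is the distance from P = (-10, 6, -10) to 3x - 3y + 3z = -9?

distance = |a·x₀ + b·y₀ + c·z₀ - d| / √(a² + b² + c²)
  = |3·(-10) + (-3)·6 + 3·(-10) - (-9)| / √(3² + (-3)² + 3²)
  = |-30 - 18 - 30 + 9| / √(9 + 9 + 9)
  = |-69| / √27
  = 69 / 5.196
  ≈ 13.28

13.28


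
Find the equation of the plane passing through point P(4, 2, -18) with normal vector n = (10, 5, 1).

The plane through P with normal n = (a, b, c) satisfies n·(r - P) = 0,
i.e. ax + by + cz = a·x₀ + b·y₀ + c·z₀.
d = 10·4 + 5·2 + 1·(-18)
  = 40 + 10 - 18
  = 32
Equation: 10x + 5y + z = 32

10x + 5y + z = 32


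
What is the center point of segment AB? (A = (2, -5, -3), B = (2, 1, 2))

M = ((x₁+x₂)/2, (y₁+y₂)/2, (z₁+z₂)/2)
  = ((2 + 2)/2, (-5 + 1)/2, (-3 + 2)/2)
  = (4/2, -4/2, -1/2)
  = (2, -2, -0.5)

(2, -2, -0.5)


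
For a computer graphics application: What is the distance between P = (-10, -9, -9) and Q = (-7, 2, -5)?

d = √[(x₂-x₁)² + (y₂-y₁)² + (z₂-z₁)²]
  = √[3² + 11² + 4²]
  = √[9 + 121 + 16]
  = √146
  ≈ 12.08

12.08


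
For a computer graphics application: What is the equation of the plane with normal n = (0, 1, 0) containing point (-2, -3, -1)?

The plane through P with normal n = (a, b, c) satisfies n·(r - P) = 0,
i.e. ax + by + cz = a·x₀ + b·y₀ + c·z₀.
d = 0·(-2) + 1·(-3) + 0·(-1)
  = 0 - 3 + 0
  = -3
Equation: y = -3

y = -3


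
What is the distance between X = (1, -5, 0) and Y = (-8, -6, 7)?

d = √[(x₂-x₁)² + (y₂-y₁)² + (z₂-z₁)²]
  = √[(-9)² + (-1)² + 7²]
  = √[81 + 1 + 49]
  = √131
  ≈ 11.45

11.45


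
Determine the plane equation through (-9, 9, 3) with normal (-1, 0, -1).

The plane through P with normal n = (a, b, c) satisfies n·(r - P) = 0,
i.e. ax + by + cz = a·x₀ + b·y₀ + c·z₀.
d = (-1)·(-9) + 0·9 + (-1)·3
  = 9 + 0 - 3
  = 6
Equation: -x - z = 6

-x - z = 6


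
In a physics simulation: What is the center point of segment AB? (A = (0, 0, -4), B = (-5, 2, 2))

M = ((x₁+x₂)/2, (y₁+y₂)/2, (z₁+z₂)/2)
  = ((0 - 5)/2, (0 + 2)/2, (-4 + 2)/2)
  = (-5/2, 2/2, -2/2)
  = (-2.5, 1, -1)

(-2.5, 1, -1)


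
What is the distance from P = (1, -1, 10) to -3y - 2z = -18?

distance = |a·x₀ + b·y₀ + c·z₀ - d| / √(a² + b² + c²)
  = |0·1 + (-3)·(-1) + (-2)·10 - (-18)| / √(0² + (-3)² + (-2)²)
  = |0 + 3 - 20 + 18| / √(0 + 9 + 4)
  = |1| / √13
  = 1 / 3.606
  ≈ 0.2774

0.2774


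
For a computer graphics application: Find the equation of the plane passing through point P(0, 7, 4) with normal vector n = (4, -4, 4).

The plane through P with normal n = (a, b, c) satisfies n·(r - P) = 0,
i.e. ax + by + cz = a·x₀ + b·y₀ + c·z₀.
d = 4·0 + (-4)·7 + 4·4
  = 0 - 28 + 16
  = -12
Equation: 4x - 4y + 4z = -12

4x - 4y + 4z = -12


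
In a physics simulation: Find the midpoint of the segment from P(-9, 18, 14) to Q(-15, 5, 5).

M = ((x₁+x₂)/2, (y₁+y₂)/2, (z₁+z₂)/2)
  = ((-9 - 15)/2, (18 + 5)/2, (14 + 5)/2)
  = (-24/2, 23/2, 19/2)
  = (-12, 11.5, 9.5)

(-12, 11.5, 9.5)


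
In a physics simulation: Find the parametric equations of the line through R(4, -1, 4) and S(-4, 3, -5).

Direction vector d = S - R = (-4 - 4, 3 + 1, -5 - 4) = (-8, 4, -9)
Parametric form r = R + t·d:
x = 4 - 8t, y = -1 + 4t, z = 4 - 9t

x = 4 - 8t, y = -1 + 4t, z = 4 - 9t


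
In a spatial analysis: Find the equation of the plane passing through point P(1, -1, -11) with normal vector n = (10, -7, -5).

The plane through P with normal n = (a, b, c) satisfies n·(r - P) = 0,
i.e. ax + by + cz = a·x₀ + b·y₀ + c·z₀.
d = 10·1 + (-7)·(-1) + (-5)·(-11)
  = 10 + 7 + 55
  = 72
Equation: 10x - 7y - 5z = 72

10x - 7y - 5z = 72


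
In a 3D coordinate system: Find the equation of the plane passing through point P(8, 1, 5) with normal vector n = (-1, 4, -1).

The plane through P with normal n = (a, b, c) satisfies n·(r - P) = 0,
i.e. ax + by + cz = a·x₀ + b·y₀ + c·z₀.
d = (-1)·8 + 4·1 + (-1)·5
  = -8 + 4 - 5
  = -9
Equation: -x + 4y - z = -9

-x + 4y - z = -9


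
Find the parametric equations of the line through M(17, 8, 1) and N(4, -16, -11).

Direction vector d = N - M = (4 - 17, -16 - 8, -11 - 1) = (-13, -24, -12)
Parametric form r = M + t·d:
x = 17 - 13t, y = 8 - 24t, z = 1 - 12t

x = 17 - 13t, y = 8 - 24t, z = 1 - 12t


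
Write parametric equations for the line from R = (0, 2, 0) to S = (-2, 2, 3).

Direction vector d = S - R = (-2 + 0, 2 - 2, 3 + 0) = (-2, 0, 3)
Parametric form r = R + t·d:
x = 0 - 2t, y = 2, z = 0 + 3t

x = 0 - 2t, y = 2, z = 0 + 3t


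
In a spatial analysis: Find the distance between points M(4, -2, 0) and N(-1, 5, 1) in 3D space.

d = √[(x₂-x₁)² + (y₂-y₁)² + (z₂-z₁)²]
  = √[(-5)² + 7² + 1²]
  = √[25 + 49 + 1]
  = √75
  ≈ 8.66

8.66


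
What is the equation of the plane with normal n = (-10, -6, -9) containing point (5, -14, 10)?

The plane through P with normal n = (a, b, c) satisfies n·(r - P) = 0,
i.e. ax + by + cz = a·x₀ + b·y₀ + c·z₀.
d = (-10)·5 + (-6)·(-14) + (-9)·10
  = -50 + 84 - 90
  = -56
Equation: -10x - 6y - 9z = -56

-10x - 6y - 9z = -56


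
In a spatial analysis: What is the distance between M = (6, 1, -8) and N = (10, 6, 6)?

d = √[(x₂-x₁)² + (y₂-y₁)² + (z₂-z₁)²]
  = √[4² + 5² + 14²]
  = √[16 + 25 + 196]
  = √237
  ≈ 15.39

15.39


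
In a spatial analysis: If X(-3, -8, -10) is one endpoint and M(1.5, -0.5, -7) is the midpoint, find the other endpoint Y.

Y = 2M - X
  = (2·1.5 - (-3), 2·(-0.5) - (-8), 2·(-7) - (-10))
  = (3 + 3, -1 + 8, -14 + 10)
  = (6, 7, -4)

(6, 7, -4)


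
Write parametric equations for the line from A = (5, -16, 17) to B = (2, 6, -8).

Direction vector d = B - A = (2 - 5, 6 + 16, -8 - 17) = (-3, 22, -25)
Parametric form r = A + t·d:
x = 5 - 3t, y = -16 + 22t, z = 17 - 25t

x = 5 - 3t, y = -16 + 22t, z = 17 - 25t


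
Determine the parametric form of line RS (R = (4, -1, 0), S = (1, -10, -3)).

Direction vector d = S - R = (1 - 4, -10 + 1, -3 + 0) = (-3, -9, -3)
Parametric form r = R + t·d:
x = 4 - 3t, y = -1 - 9t, z = 0 - 3t

x = 4 - 3t, y = -1 - 9t, z = 0 - 3t


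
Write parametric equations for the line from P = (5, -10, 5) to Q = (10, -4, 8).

Direction vector d = Q - P = (10 - 5, -4 + 10, 8 - 5) = (5, 6, 3)
Parametric form r = P + t·d:
x = 5 + 5t, y = -10 + 6t, z = 5 + 3t

x = 5 + 5t, y = -10 + 6t, z = 5 + 3t


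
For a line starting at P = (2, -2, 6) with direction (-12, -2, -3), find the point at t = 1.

P(t) = P + t·d
  = (2 + (-12)·1, -2 + (-2)·1, 6 + (-3)·1)
  = (2 - 12, -2 - 2, 6 - 3)
  = (-10, -4, 3)

(-10, -4, 3)


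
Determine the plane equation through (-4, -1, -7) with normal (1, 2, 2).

The plane through P with normal n = (a, b, c) satisfies n·(r - P) = 0,
i.e. ax + by + cz = a·x₀ + b·y₀ + c·z₀.
d = 1·(-4) + 2·(-1) + 2·(-7)
  = -4 - 2 - 14
  = -20
Equation: x + 2y + 2z = -20

x + 2y + 2z = -20


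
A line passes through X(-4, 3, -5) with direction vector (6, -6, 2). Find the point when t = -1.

P(t) = X + t·d
  = (-4 + 6·(-1), 3 + (-6)·(-1), -5 + 2·(-1))
  = (-4 - 6, 3 + 6, -5 - 2)
  = (-10, 9, -7)

(-10, 9, -7)


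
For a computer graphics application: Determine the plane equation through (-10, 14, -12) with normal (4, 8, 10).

The plane through P with normal n = (a, b, c) satisfies n·(r - P) = 0,
i.e. ax + by + cz = a·x₀ + b·y₀ + c·z₀.
d = 4·(-10) + 8·14 + 10·(-12)
  = -40 + 112 - 120
  = -48
Equation: 4x + 8y + 10z = -48

4x + 8y + 10z = -48


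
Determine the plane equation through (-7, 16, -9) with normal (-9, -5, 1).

The plane through P with normal n = (a, b, c) satisfies n·(r - P) = 0,
i.e. ax + by + cz = a·x₀ + b·y₀ + c·z₀.
d = (-9)·(-7) + (-5)·16 + 1·(-9)
  = 63 - 80 - 9
  = -26
Equation: -9x - 5y + z = -26

-9x - 5y + z = -26


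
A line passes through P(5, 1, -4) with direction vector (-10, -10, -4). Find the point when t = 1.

P(t) = P + t·d
  = (5 + (-10)·1, 1 + (-10)·1, -4 + (-4)·1)
  = (5 - 10, 1 - 10, -4 - 4)
  = (-5, -9, -8)

(-5, -9, -8)


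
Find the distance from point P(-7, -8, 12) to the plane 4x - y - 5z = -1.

distance = |a·x₀ + b·y₀ + c·z₀ - d| / √(a² + b² + c²)
  = |4·(-7) + (-1)·(-8) + (-5)·12 - (-1)| / √(4² + (-1)² + (-5)²)
  = |-28 + 8 - 60 + 1| / √(16 + 1 + 25)
  = |-79| / √42
  = 79 / 6.481
  ≈ 12.19

12.19


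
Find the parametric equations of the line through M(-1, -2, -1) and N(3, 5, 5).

Direction vector d = N - M = (3 + 1, 5 + 2, 5 + 1) = (4, 7, 6)
Parametric form r = M + t·d:
x = -1 + 4t, y = -2 + 7t, z = -1 + 6t

x = -1 + 4t, y = -2 + 7t, z = -1 + 6t


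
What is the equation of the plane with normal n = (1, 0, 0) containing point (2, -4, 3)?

The plane through P with normal n = (a, b, c) satisfies n·(r - P) = 0,
i.e. ax + by + cz = a·x₀ + b·y₀ + c·z₀.
d = 1·2 + 0·(-4) + 0·3
  = 2 + 0 + 0
  = 2
Equation: x = 2

x = 2


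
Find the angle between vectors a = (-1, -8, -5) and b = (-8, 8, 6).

a·b = (-1)·(-8) + (-8)·8 + (-5)·6 = 8 - 64 - 30 = -86
|a| = √((-1)² + (-8)² + (-5)²) = √90 ≈ 9.487
|b| = √((-8)² + 8² + 6²) = √164 ≈ 12.81
cos θ = (a·b)/(|a||b|) = -86/(9.487·12.81) ≈ -0.7079
θ = arccos(-0.7079) ≈ 135.1°

135.1°


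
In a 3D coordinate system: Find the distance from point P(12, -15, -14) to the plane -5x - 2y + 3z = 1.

distance = |a·x₀ + b·y₀ + c·z₀ - d| / √(a² + b² + c²)
  = |(-5)·12 + (-2)·(-15) + 3·(-14) - 1| / √((-5)² + (-2)² + 3²)
  = |-60 + 30 - 42 - 1| / √(25 + 4 + 9)
  = |-73| / √38
  = 73 / 6.164
  ≈ 11.84

11.84


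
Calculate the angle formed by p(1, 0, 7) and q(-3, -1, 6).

p·q = 1·(-3) + 0·(-1) + 7·6 = -3 + 0 + 42 = 39
|p| = √(1² + 0² + 7²) = √50 ≈ 7.071
|q| = √((-3)² + (-1)² + 6²) = √46 ≈ 6.782
cos θ = (p·q)/(|p||q|) = 39/(7.071·6.782) ≈ 0.8132
θ = arccos(0.8132) ≈ 35.59°

35.59°


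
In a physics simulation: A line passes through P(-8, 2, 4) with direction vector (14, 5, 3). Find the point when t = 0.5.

P(t) = P + t·d
  = (-8 + 14·0.5, 2 + 5·0.5, 4 + 3·0.5)
  = (-8 + 7, 2 + 2.5, 4 + 1.5)
  = (-1, 4.5, 5.5)

(-1, 4.5, 5.5)


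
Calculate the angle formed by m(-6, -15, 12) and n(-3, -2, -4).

m·n = (-6)·(-3) + (-15)·(-2) + 12·(-4) = 18 + 30 - 48 = 0
|m| = √((-6)² + (-15)² + 12²) = √405 ≈ 20.12
|n| = √((-3)² + (-2)² + (-4)²) = √29 ≈ 5.385
cos θ = (m·n)/(|m||n|) = 0/(20.12·5.385) ≈ 0
θ = arccos(0) ≈ 90°

90°


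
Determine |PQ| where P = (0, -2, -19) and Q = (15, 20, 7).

d = √[(x₂-x₁)² + (y₂-y₁)² + (z₂-z₁)²]
  = √[15² + 22² + 26²]
  = √[225 + 484 + 676]
  = √1385
  ≈ 37.22

37.22


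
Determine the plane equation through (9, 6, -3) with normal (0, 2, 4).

The plane through P with normal n = (a, b, c) satisfies n·(r - P) = 0,
i.e. ax + by + cz = a·x₀ + b·y₀ + c·z₀.
d = 0·9 + 2·6 + 4·(-3)
  = 0 + 12 - 12
  = 0
Equation: 2y + 4z = 0

2y + 4z = 0


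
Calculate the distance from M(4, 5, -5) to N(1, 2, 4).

d = √[(x₂-x₁)² + (y₂-y₁)² + (z₂-z₁)²]
  = √[(-3)² + (-3)² + 9²]
  = √[9 + 9 + 81]
  = √99
  ≈ 9.95

9.95


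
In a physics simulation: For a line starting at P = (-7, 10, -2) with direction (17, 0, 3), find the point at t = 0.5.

P(t) = P + t·d
  = (-7 + 17·0.5, 10 + 0·0.5, -2 + 3·0.5)
  = (-7 + 8.5, 10 + 0, -2 + 1.5)
  = (1.5, 10, -0.5)

(1.5, 10, -0.5)


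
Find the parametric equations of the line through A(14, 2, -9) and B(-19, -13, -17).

Direction vector d = B - A = (-19 - 14, -13 - 2, -17 + 9) = (-33, -15, -8)
Parametric form r = A + t·d:
x = 14 - 33t, y = 2 - 15t, z = -9 - 8t

x = 14 - 33t, y = 2 - 15t, z = -9 - 8t


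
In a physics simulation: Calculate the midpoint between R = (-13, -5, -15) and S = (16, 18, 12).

M = ((x₁+x₂)/2, (y₁+y₂)/2, (z₁+z₂)/2)
  = ((-13 + 16)/2, (-5 + 18)/2, (-15 + 12)/2)
  = (3/2, 13/2, -3/2)
  = (1.5, 6.5, -1.5)

(1.5, 6.5, -1.5)


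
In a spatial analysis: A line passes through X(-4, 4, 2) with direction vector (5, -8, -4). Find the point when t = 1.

P(t) = X + t·d
  = (-4 + 5·1, 4 + (-8)·1, 2 + (-4)·1)
  = (-4 + 5, 4 - 8, 2 - 4)
  = (1, -4, -2)

(1, -4, -2)


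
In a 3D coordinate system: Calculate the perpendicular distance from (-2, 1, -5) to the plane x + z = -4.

distance = |a·x₀ + b·y₀ + c·z₀ - d| / √(a² + b² + c²)
  = |1·(-2) + 0·1 + 1·(-5) - (-4)| / √(1² + 0² + 1²)
  = |-2 + 0 - 5 + 4| / √(1 + 0 + 1)
  = |-3| / √2
  = 3 / 1.414
  ≈ 2.121

2.121


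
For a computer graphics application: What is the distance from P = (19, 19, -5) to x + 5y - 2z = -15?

distance = |a·x₀ + b·y₀ + c·z₀ - d| / √(a² + b² + c²)
  = |1·19 + 5·19 + (-2)·(-5) - (-15)| / √(1² + 5² + (-2)²)
  = |19 + 95 + 10 + 15| / √(1 + 25 + 4)
  = |139| / √30
  = 139 / 5.477
  ≈ 25.38

25.38


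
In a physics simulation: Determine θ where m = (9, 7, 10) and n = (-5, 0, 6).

m·n = 9·(-5) + 7·0 + 10·6 = -45 + 0 + 60 = 15
|m| = √(9² + 7² + 10²) = √230 ≈ 15.17
|n| = √((-5)² + 0² + 6²) = √61 ≈ 7.81
cos θ = (m·n)/(|m||n|) = 15/(15.17·7.81) ≈ 0.1266
θ = arccos(0.1266) ≈ 82.72°

82.72°


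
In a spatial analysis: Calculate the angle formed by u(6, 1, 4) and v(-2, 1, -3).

u·v = 6·(-2) + 1·1 + 4·(-3) = -12 + 1 - 12 = -23
|u| = √(6² + 1² + 4²) = √53 ≈ 7.28
|v| = √((-2)² + 1² + (-3)²) = √14 ≈ 3.742
cos θ = (u·v)/(|u||v|) = -23/(7.28·3.742) ≈ -0.8444
θ = arccos(-0.8444) ≈ 147.6°

147.6°


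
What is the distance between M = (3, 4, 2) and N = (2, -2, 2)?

d = √[(x₂-x₁)² + (y₂-y₁)² + (z₂-z₁)²]
  = √[(-1)² + (-6)² + 0²]
  = √[1 + 36 + 0]
  = √37
  ≈ 6.083

6.083


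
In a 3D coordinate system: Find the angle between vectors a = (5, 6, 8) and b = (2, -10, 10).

a·b = 5·2 + 6·(-10) + 8·10 = 10 - 60 + 80 = 30
|a| = √(5² + 6² + 8²) = √125 ≈ 11.18
|b| = √(2² + (-10)² + 10²) = √204 ≈ 14.28
cos θ = (a·b)/(|a||b|) = 30/(11.18·14.28) ≈ 0.1879
θ = arccos(0.1879) ≈ 79.17°

79.17°


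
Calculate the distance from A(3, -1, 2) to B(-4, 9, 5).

d = √[(x₂-x₁)² + (y₂-y₁)² + (z₂-z₁)²]
  = √[(-7)² + 10² + 3²]
  = √[49 + 100 + 9]
  = √158
  ≈ 12.57

12.57


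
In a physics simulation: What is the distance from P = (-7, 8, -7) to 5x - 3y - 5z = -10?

distance = |a·x₀ + b·y₀ + c·z₀ - d| / √(a² + b² + c²)
  = |5·(-7) + (-3)·8 + (-5)·(-7) - (-10)| / √(5² + (-3)² + (-5)²)
  = |-35 - 24 + 35 + 10| / √(25 + 9 + 25)
  = |-14| / √59
  = 14 / 7.681
  ≈ 1.823

1.823


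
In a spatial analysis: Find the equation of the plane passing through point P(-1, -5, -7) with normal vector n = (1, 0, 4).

The plane through P with normal n = (a, b, c) satisfies n·(r - P) = 0,
i.e. ax + by + cz = a·x₀ + b·y₀ + c·z₀.
d = 1·(-1) + 0·(-5) + 4·(-7)
  = -1 + 0 - 28
  = -29
Equation: x + 4z = -29

x + 4z = -29


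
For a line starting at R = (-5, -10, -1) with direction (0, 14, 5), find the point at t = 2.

P(t) = R + t·d
  = (-5 + 0·2, -10 + 14·2, -1 + 5·2)
  = (-5 + 0, -10 + 28, -1 + 10)
  = (-5, 18, 9)

(-5, 18, 9)


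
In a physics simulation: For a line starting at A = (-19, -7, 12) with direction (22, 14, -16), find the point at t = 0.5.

P(t) = A + t·d
  = (-19 + 22·0.5, -7 + 14·0.5, 12 + (-16)·0.5)
  = (-19 + 11, -7 + 7, 12 - 8)
  = (-8, 0, 4)

(-8, 0, 4)


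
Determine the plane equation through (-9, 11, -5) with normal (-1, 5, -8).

The plane through P with normal n = (a, b, c) satisfies n·(r - P) = 0,
i.e. ax + by + cz = a·x₀ + b·y₀ + c·z₀.
d = (-1)·(-9) + 5·11 + (-8)·(-5)
  = 9 + 55 + 40
  = 104
Equation: -x + 5y - 8z = 104

-x + 5y - 8z = 104


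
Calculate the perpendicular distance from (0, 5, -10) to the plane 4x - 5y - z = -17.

distance = |a·x₀ + b·y₀ + c·z₀ - d| / √(a² + b² + c²)
  = |4·0 + (-5)·5 + (-1)·(-10) - (-17)| / √(4² + (-5)² + (-1)²)
  = |0 - 25 + 10 + 17| / √(16 + 25 + 1)
  = |2| / √42
  = 2 / 6.481
  ≈ 0.3086

0.3086


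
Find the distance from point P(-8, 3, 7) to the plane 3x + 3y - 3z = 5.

distance = |a·x₀ + b·y₀ + c·z₀ - d| / √(a² + b² + c²)
  = |3·(-8) + 3·3 + (-3)·7 - 5| / √(3² + 3² + (-3)²)
  = |-24 + 9 - 21 - 5| / √(9 + 9 + 9)
  = |-41| / √27
  = 41 / 5.196
  ≈ 7.89

7.89


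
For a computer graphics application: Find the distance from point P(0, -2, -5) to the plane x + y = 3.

distance = |a·x₀ + b·y₀ + c·z₀ - d| / √(a² + b² + c²)
  = |1·0 + 1·(-2) + 0·(-5) - 3| / √(1² + 1² + 0²)
  = |0 - 2 + 0 - 3| / √(1 + 1 + 0)
  = |-5| / √2
  = 5 / 1.414
  ≈ 3.536

3.536


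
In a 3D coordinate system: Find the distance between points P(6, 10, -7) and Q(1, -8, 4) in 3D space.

d = √[(x₂-x₁)² + (y₂-y₁)² + (z₂-z₁)²]
  = √[(-5)² + (-18)² + 11²]
  = √[25 + 324 + 121]
  = √470
  ≈ 21.68

21.68


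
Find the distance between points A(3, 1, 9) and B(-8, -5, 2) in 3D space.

d = √[(x₂-x₁)² + (y₂-y₁)² + (z₂-z₁)²]
  = √[(-11)² + (-6)² + (-7)²]
  = √[121 + 36 + 49]
  = √206
  ≈ 14.35

14.35


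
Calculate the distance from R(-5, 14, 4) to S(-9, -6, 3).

d = √[(x₂-x₁)² + (y₂-y₁)² + (z₂-z₁)²]
  = √[(-4)² + (-20)² + (-1)²]
  = √[16 + 400 + 1]
  = √417
  ≈ 20.42

20.42


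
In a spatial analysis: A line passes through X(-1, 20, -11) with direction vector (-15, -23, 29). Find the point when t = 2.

P(t) = X + t·d
  = (-1 + (-15)·2, 20 + (-23)·2, -11 + 29·2)
  = (-1 - 30, 20 - 46, -11 + 58)
  = (-31, -26, 47)

(-31, -26, 47)


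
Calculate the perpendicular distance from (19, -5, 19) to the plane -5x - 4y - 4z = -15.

distance = |a·x₀ + b·y₀ + c·z₀ - d| / √(a² + b² + c²)
  = |(-5)·19 + (-4)·(-5) + (-4)·19 - (-15)| / √((-5)² + (-4)² + (-4)²)
  = |-95 + 20 - 76 + 15| / √(25 + 16 + 16)
  = |-136| / √57
  = 136 / 7.55
  ≈ 18.01

18.01


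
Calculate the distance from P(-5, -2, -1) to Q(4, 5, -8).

d = √[(x₂-x₁)² + (y₂-y₁)² + (z₂-z₁)²]
  = √[9² + 7² + (-7)²]
  = √[81 + 49 + 49]
  = √179
  ≈ 13.38

13.38


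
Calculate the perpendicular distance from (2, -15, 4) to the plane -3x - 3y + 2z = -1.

distance = |a·x₀ + b·y₀ + c·z₀ - d| / √(a² + b² + c²)
  = |(-3)·2 + (-3)·(-15) + 2·4 - (-1)| / √((-3)² + (-3)² + 2²)
  = |-6 + 45 + 8 + 1| / √(9 + 9 + 4)
  = |48| / √22
  = 48 / 4.69
  ≈ 10.23

10.23


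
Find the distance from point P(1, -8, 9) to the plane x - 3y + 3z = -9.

distance = |a·x₀ + b·y₀ + c·z₀ - d| / √(a² + b² + c²)
  = |1·1 + (-3)·(-8) + 3·9 - (-9)| / √(1² + (-3)² + 3²)
  = |1 + 24 + 27 + 9| / √(1 + 9 + 9)
  = |61| / √19
  = 61 / 4.359
  ≈ 13.99

13.99


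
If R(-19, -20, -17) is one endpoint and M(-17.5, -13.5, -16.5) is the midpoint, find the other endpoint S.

S = 2M - R
  = (2·(-17.5) - (-19), 2·(-13.5) - (-20), 2·(-16.5) - (-17))
  = (-35 + 19, -27 + 20, -33 + 17)
  = (-16, -7, -16)

(-16, -7, -16)


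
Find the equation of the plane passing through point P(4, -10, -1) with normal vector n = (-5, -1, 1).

The plane through P with normal n = (a, b, c) satisfies n·(r - P) = 0,
i.e. ax + by + cz = a·x₀ + b·y₀ + c·z₀.
d = (-5)·4 + (-1)·(-10) + 1·(-1)
  = -20 + 10 - 1
  = -11
Equation: -5x - y + z = -11

-5x - y + z = -11


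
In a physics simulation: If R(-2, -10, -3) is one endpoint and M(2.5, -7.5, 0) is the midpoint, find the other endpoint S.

S = 2M - R
  = (2·2.5 - (-2), 2·(-7.5) - (-10), 2·0 - (-3))
  = (5 + 2, -15 + 10, 0 + 3)
  = (7, -5, 3)

(7, -5, 3)


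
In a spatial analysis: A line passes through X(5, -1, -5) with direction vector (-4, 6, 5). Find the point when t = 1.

P(t) = X + t·d
  = (5 + (-4)·1, -1 + 6·1, -5 + 5·1)
  = (5 - 4, -1 + 6, -5 + 5)
  = (1, 5, 0)

(1, 5, 0)


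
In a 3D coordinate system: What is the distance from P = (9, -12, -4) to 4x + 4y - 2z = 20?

distance = |a·x₀ + b·y₀ + c·z₀ - d| / √(a² + b² + c²)
  = |4·9 + 4·(-12) + (-2)·(-4) - 20| / √(4² + 4² + (-2)²)
  = |36 - 48 + 8 - 20| / √(16 + 16 + 4)
  = |-24| / √36
  = 24 / 6
  ≈ 4

4
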